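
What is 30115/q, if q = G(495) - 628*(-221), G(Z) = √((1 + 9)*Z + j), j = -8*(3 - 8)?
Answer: 2089800310/9631051977 - 30115*√4990/19262103954 ≈ 0.21688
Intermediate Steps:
j = 40 (j = -8*(-5) = 40)
G(Z) = √(40 + 10*Z) (G(Z) = √((1 + 9)*Z + 40) = √(10*Z + 40) = √(40 + 10*Z))
q = 138788 + √4990 (q = √(40 + 10*495) - 628*(-221) = √(40 + 4950) + 138788 = √4990 + 138788 = 138788 + √4990 ≈ 1.3886e+5)
30115/q = 30115/(138788 + √4990)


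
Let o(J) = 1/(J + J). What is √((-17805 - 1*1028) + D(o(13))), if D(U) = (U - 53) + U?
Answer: I*√3191721/13 ≈ 137.43*I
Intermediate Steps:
o(J) = 1/(2*J)
D(U) = -53 + 2*U (D(U) = (-53 + U) + U = -53 + 2*U)
√((-17805 - 1*1028) + D(o(13))) = √((-17805 - 1*1028) + (-53 + 2*((½)/13))) = √((-17805 - 1028) + (-53 + 2*((½)*(1/13)))) = √(-18833 + (-53 + 2*(1/26))) = √(-18833 + (-53 + 1/13)) = √(-18833 - 688/13) = √(-245517/13) = I*√3191721/13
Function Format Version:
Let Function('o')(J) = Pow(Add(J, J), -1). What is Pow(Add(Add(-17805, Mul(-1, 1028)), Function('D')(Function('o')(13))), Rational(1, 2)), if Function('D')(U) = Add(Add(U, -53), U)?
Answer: Mul(Rational(1, 13), I, Pow(3191721, Rational(1, 2))) ≈ Mul(137.43, I)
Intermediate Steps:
Function('o')(J) = Mul(Rational(1, 2), Pow(J, -1)) (Function('o')(J) = Pow(Mul(2, J), -1) = Mul(Rational(1, 2), Pow(J, -1)))
Function('D')(U) = Add(-53, Mul(2, U)) (Function('D')(U) = Add(Add(-53, U), U) = Add(-53, Mul(2, U)))
Pow(Add(Add(-17805, Mul(-1, 1028)), Function('D')(Function('o')(13))), Rational(1, 2)) = Pow(Add(Add(-17805, Mul(-1, 1028)), Add(-53, Mul(2, Mul(Rational(1, 2), Pow(13, -1))))), Rational(1, 2)) = Pow(Add(Add(-17805, -1028), Add(-53, Mul(2, Mul(Rational(1, 2), Rational(1, 13))))), Rational(1, 2)) = Pow(Add(-18833, Add(-53, Mul(2, Rational(1, 26)))), Rational(1, 2)) = Pow(Add(-18833, Add(-53, Rational(1, 13))), Rational(1, 2)) = Pow(Add(-18833, Rational(-688, 13)), Rational(1, 2)) = Pow(Rational(-245517, 13), Rational(1, 2)) = Mul(Rational(1, 13), I, Pow(3191721, Rational(1, 2)))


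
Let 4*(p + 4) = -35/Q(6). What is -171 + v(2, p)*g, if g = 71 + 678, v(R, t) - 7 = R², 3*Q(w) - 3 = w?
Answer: 8068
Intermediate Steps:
Q(w) = 1 + w/3
p = -83/12 (p = -4 + (-35/(1 + (⅓)*6))/4 = -4 + (-35/(1 + 2))/4 = -4 + (-35/3)/4 = -4 + (-35*⅓)/4 = -4 + (¼)*(-35/3) = -4 - 35/12 = -83/12 ≈ -6.9167)
v(R, t) = 7 + R²
g = 749
-171 + v(2, p)*g = -171 + (7 + 2²)*749 = -171 + (7 + 4)*749 = -171 + 11*749 = -171 + 8239 = 8068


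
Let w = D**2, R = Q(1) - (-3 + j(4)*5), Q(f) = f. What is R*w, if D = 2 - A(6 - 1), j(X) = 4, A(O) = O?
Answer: -144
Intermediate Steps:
D = -3 (D = 2 - (6 - 1) = 2 - 1*5 = 2 - 5 = -3)
R = -16 (R = 1 - (-3 + 4*5) = 1 - (-3 + 20) = 1 - 1*17 = 1 - 17 = -16)
w = 9 (w = (-3)**2 = 9)
R*w = -16*9 = -144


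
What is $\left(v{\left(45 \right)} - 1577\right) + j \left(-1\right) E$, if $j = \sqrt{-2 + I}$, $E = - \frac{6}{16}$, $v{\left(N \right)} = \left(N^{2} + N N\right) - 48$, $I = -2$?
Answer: $2425 + \frac{3 i}{4} \approx 2425.0 + 0.75 i$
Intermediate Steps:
$v{\left(N \right)} = -48 + 2 N^{2}$ ($v{\left(N \right)} = \left(N^{2} + N^{2}\right) - 48 = 2 N^{2} - 48 = -48 + 2 N^{2}$)
$E = - \frac{3}{8}$ ($E = \left(-6\right) \frac{1}{16} = - \frac{3}{8} \approx -0.375$)
$j = 2 i$ ($j = \sqrt{-2 - 2} = \sqrt{-4} = 2 i \approx 2.0 i$)
$\left(v{\left(45 \right)} - 1577\right) + j \left(-1\right) E = \left(\left(-48 + 2 \cdot 45^{2}\right) - 1577\right) + 2 i \left(-1\right) \left(- \frac{3}{8}\right) = \left(\left(-48 + 2 \cdot 2025\right) - 1577\right) + - 2 i \left(- \frac{3}{8}\right) = \left(\left(-48 + 4050\right) - 1577\right) + \frac{3 i}{4} = \left(4002 - 1577\right) + \frac{3 i}{4} = 2425 + \frac{3 i}{4}$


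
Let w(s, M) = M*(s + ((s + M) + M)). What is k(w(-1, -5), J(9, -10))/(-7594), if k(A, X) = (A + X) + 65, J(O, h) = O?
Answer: -67/3797 ≈ -0.017646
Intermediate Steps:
w(s, M) = M*(2*M + 2*s) (w(s, M) = M*(s + ((M + s) + M)) = M*(s + (s + 2*M)) = M*(2*M + 2*s))
k(A, X) = 65 + A + X
k(w(-1, -5), J(9, -10))/(-7594) = (65 + 2*(-5)*(-5 - 1) + 9)/(-7594) = (65 + 2*(-5)*(-6) + 9)*(-1/7594) = (65 + 60 + 9)*(-1/7594) = 134*(-1/7594) = -67/3797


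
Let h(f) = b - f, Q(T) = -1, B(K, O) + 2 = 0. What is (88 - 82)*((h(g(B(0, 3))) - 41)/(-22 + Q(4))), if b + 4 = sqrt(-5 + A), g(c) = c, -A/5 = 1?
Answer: 258/23 - 6*I*sqrt(10)/23 ≈ 11.217 - 0.82494*I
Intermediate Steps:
A = -5 (A = -5*1 = -5)
B(K, O) = -2 (B(K, O) = -2 + 0 = -2)
b = -4 + I*sqrt(10) (b = -4 + sqrt(-5 - 5) = -4 + sqrt(-10) = -4 + I*sqrt(10) ≈ -4.0 + 3.1623*I)
h(f) = -4 - f + I*sqrt(10) (h(f) = (-4 + I*sqrt(10)) - f = -4 - f + I*sqrt(10))
(88 - 82)*((h(g(B(0, 3))) - 41)/(-22 + Q(4))) = (88 - 82)*(((-4 - 1*(-2) + I*sqrt(10)) - 41)/(-22 - 1)) = 6*(((-4 + 2 + I*sqrt(10)) - 41)/(-23)) = 6*(((-2 + I*sqrt(10)) - 41)*(-1/23)) = 6*((-43 + I*sqrt(10))*(-1/23)) = 6*(43/23 - I*sqrt(10)/23) = 258/23 - 6*I*sqrt(10)/23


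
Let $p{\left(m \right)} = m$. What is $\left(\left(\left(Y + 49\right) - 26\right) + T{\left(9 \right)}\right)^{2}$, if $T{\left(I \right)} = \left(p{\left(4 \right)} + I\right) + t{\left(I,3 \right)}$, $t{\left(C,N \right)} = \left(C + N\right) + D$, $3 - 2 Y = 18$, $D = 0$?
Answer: $\frac{6561}{4} \approx 1640.3$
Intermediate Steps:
$Y = - \frac{15}{2}$ ($Y = \frac{3}{2} - 9 = - \frac{15}{2} \approx -7.5$)
$t{\left(C,N \right)} = C + N$ ($t{\left(C,N \right)} = \left(C + N\right) + 0 = C + N$)
$T{\left(I \right)} = 7 + 2 I$ ($T{\left(I \right)} = \left(4 + I\right) + \left(I + 3\right) = \left(4 + I\right) + \left(3 + I\right) = 7 + 2 I$)
$\left(\left(\left(Y + 49\right) - 26\right) + T{\left(9 \right)}\right)^{2} = \left(\left(\left(- \frac{15}{2} + 49\right) - 26\right) + \left(7 + 2 \cdot 9\right)\right)^{2} = \left(\left(\frac{83}{2} - 26\right) + \left(7 + 18\right)\right)^{2} = \left(\frac{31}{2} + 25\right)^{2} = \left(\frac{81}{2}\right)^{2} = \frac{6561}{4}$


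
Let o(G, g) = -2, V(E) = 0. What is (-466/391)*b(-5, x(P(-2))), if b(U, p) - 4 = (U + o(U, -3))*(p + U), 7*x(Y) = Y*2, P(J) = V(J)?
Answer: -18174/391 ≈ -46.481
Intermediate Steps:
P(J) = 0
x(Y) = 2*Y/7 (x(Y) = (Y*2)/7 = (2*Y)/7 = 2*Y/7)
b(U, p) = 4 + (-2 + U)*(U + p) (b(U, p) = 4 + (U - 2)*(p + U) = 4 + (-2 + U)*(U + p))
(-466/391)*b(-5, x(P(-2))) = (-466/391)*(4 + (-5)² - 2*(-5) - 4*0/7 - 10*0/7) = (-466*1/391)*(4 + 25 + 10 - 2*0 - 5*0) = -466*(4 + 25 + 10 + 0 + 0)/391 = -466/391*39 = -18174/391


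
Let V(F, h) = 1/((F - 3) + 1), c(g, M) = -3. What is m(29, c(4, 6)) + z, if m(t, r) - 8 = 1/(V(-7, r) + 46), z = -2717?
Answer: -1118808/413 ≈ -2709.0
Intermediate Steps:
V(F, h) = 1/(-2 + F) (V(F, h) = 1/((-3 + F) + 1) = 1/(-2 + F))
m(t, r) = 3313/413 (m(t, r) = 8 + 1/(1/(-2 - 7) + 46) = 8 + 1/(1/(-9) + 46) = 8 + 1/(-⅑ + 46) = 8 + 1/(413/9) = 8 + 9/413 = 3313/413)
m(29, c(4, 6)) + z = 3313/413 - 2717 = -1118808/413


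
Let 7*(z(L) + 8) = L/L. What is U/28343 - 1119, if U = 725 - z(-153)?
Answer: -222005589/198401 ≈ -1119.0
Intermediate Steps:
z(L) = -55/7 (z(L) = -8 + (L/L)/7 = -8 + (⅐)*1 = -8 + ⅐ = -55/7)
U = 5130/7 (U = 725 - 1*(-55/7) = 725 + 55/7 = 5130/7 ≈ 732.86)
U/28343 - 1119 = (5130/7)/28343 - 1119 = (5130/7)*(1/28343) - 1119 = 5130/198401 - 1119 = -222005589/198401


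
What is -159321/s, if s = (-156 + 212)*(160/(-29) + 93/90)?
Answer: 69304635/109228 ≈ 634.50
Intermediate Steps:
s = -109228/435 (s = 56*(160*(-1/29) + 93*(1/90)) = 56*(-160/29 + 31/30) = 56*(-3901/870) = -109228/435 ≈ -251.10)
-159321/s = -159321/(-109228/435) = -159321*(-435/109228) = 69304635/109228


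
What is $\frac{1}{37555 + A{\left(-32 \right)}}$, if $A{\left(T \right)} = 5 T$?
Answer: $\frac{1}{37395} \approx 2.6742 \cdot 10^{-5}$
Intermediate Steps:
$\frac{1}{37555 + A{\left(-32 \right)}} = \frac{1}{37555 + 5 \left(-32\right)} = \frac{1}{37555 - 160} = \frac{1}{37395}$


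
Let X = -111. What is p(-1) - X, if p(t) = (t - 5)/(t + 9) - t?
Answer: 445/4 ≈ 111.25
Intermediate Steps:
p(t) = -t + (-5 + t)/(9 + t) (p(t) = (-5 + t)/(9 + t) - t = -t + (-5 + t)/(9 + t))
p(-1) - X = (-5 - 1*(-1)² - 8*(-1))/(9 - 1) - 1*(-111) = (-5 - 1*1 + 8)/8 + 111 = (-5 - 1 + 8)/8 + 111 = (⅛)*2 + 111 = ¼ + 111 = 445/4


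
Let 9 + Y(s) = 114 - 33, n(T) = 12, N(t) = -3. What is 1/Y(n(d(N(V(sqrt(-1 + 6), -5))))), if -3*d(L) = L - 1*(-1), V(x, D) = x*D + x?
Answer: 1/72 ≈ 0.013889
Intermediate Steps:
V(x, D) = x + D*x (V(x, D) = D*x + x = x + D*x)
d(L) = -1/3 - L/3 (d(L) = -(L - 1*(-1))/3 = -(L + 1)/3 = -(1 + L)/3 = -1/3 - L/3)
Y(s) = 72 (Y(s) = -9 + (114 - 33) = -9 + 81 = 72)
1/Y(n(d(N(V(sqrt(-1 + 6), -5))))) = 1/72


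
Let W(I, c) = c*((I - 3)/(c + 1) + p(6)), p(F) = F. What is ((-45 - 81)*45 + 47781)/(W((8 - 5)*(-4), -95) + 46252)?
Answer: 3958434/4292683 ≈ 0.92214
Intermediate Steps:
W(I, c) = c*(6 + (-3 + I)/(1 + c)) (W(I, c) = c*((I - 3)/(c + 1) + 6) = c*((-3 + I)/(1 + c) + 6) = c*(6 + (-3 + I)/(1 + c)))
((-45 - 81)*45 + 47781)/(W((8 - 5)*(-4), -95) + 46252) = ((-45 - 81)*45 + 47781)/(-95*(3 + (8 - 5)*(-4) + 6*(-95))/(1 - 95) + 46252) = (-126*45 + 47781)/(-95*(3 + 3*(-4) - 570)/(-94) + 46252) = (-5670 + 47781)/(-95*(-1/94)*(3 - 12 - 570) + 46252) = 42111/(-95*(-1/94)*(-579) + 46252) = 42111/(-55005/94 + 46252) = 42111/(4292683/94) = 42111*(94/4292683) = 3958434/4292683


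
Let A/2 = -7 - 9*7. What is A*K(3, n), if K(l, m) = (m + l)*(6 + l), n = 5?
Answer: -10080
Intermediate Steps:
K(l, m) = (6 + l)*(l + m) (K(l, m) = (l + m)*(6 + l) = (6 + l)*(l + m))
A = -140 (A = 2*(-7 - 9*7) = 2*(-7 - 63) = 2*(-70) = -140)
A*K(3, n) = -140*(3**2 + 6*3 + 6*5 + 3*5) = -140*(9 + 18 + 30 + 15) = -140*72 = -10080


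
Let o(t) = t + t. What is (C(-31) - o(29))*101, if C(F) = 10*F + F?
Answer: -40299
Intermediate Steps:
C(F) = 11*F
o(t) = 2*t
(C(-31) - o(29))*101 = (11*(-31) - 2*29)*101 = (-341 - 1*58)*101 = (-341 - 58)*101 = -399*101 = -40299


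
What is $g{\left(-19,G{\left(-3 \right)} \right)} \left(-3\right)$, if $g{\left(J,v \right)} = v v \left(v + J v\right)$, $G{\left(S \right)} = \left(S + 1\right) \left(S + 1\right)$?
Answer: $3456$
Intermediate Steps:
$G{\left(S \right)} = \left(1 + S\right)^{2}$ ($G{\left(S \right)} = \left(1 + S\right) \left(1 + S\right) = \left(1 + S\right)^{2}$)
$g{\left(J,v \right)} = v^{2} \left(v + J v\right)$
$g{\left(-19,G{\left(-3 \right)} \right)} \left(-3\right) = \left(\left(1 - 3\right)^{2}\right)^{3} \left(1 - 19\right) \left(-3\right) = \left(\left(-2\right)^{2}\right)^{3} \left(-18\right) \left(-3\right) = 4^{3} \left(-18\right) \left(-3\right) = 64 \left(-18\right) \left(-3\right) = \left(-1152\right) \left(-3\right) = 3456$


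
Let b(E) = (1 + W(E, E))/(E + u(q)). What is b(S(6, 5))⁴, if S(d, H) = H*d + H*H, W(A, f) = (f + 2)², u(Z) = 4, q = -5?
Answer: 111566406250000/12117361 ≈ 9.2072e+6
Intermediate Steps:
W(A, f) = (2 + f)²
S(d, H) = H² + H*d (S(d, H) = H*d + H² = H² + H*d)
b(E) = (1 + (2 + E)²)/(4 + E) (b(E) = (1 + (2 + E)²)/(E + 4) = (1 + (2 + E)²)/(4 + E))
b(S(6, 5))⁴ = ((1 + (2 + 5*(5 + 6))²)/(4 + 5*(5 + 6)))⁴ = ((1 + (2 + 5*11)²)/(4 + 5*11))⁴ = ((1 + (2 + 55)²)/(4 + 55))⁴ = ((1 + 57²)/59)⁴ = ((1 + 3249)/59)⁴ = ((1/59)*3250)⁴ = (3250/59)⁴ = 111566406250000/12117361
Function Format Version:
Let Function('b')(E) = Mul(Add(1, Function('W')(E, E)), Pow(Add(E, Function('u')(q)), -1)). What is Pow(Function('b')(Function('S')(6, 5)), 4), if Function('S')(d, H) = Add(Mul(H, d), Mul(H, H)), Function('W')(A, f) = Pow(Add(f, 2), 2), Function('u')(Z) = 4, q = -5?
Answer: Rational(111566406250000, 12117361) ≈ 9.2072e+6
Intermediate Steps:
Function('W')(A, f) = Pow(Add(2, f), 2)
Function('S')(d, H) = Add(Pow(H, 2), Mul(H, d)) (Function('S')(d, H) = Add(Mul(H, d), Pow(H, 2)) = Add(Pow(H, 2), Mul(H, d)))
Function('b')(E) = Mul(Pow(Add(4, E), -1), Add(1, Pow(Add(2, E), 2))) (Function('b')(E) = Mul(Add(1, Pow(Add(2, E), 2)), Pow(Add(E, 4), -1)) = Mul(Add(1, Pow(Add(2, E), 2)), Pow(Add(4, E), -1)) = Mul(Pow(Add(4, E), -1), Add(1, Pow(Add(2, E), 2))))
Pow(Function('b')(Function('S')(6, 5)), 4) = Pow(Mul(Pow(Add(4, Mul(5, Add(5, 6))), -1), Add(1, Pow(Add(2, Mul(5, Add(5, 6))), 2))), 4) = Pow(Mul(Pow(Add(4, Mul(5, 11)), -1), Add(1, Pow(Add(2, Mul(5, 11)), 2))), 4) = Pow(Mul(Pow(Add(4, 55), -1), Add(1, Pow(Add(2, 55), 2))), 4) = Pow(Mul(Pow(59, -1), Add(1, Pow(57, 2))), 4) = Pow(Mul(Rational(1, 59), Add(1, 3249)), 4) = Pow(Mul(Rational(1, 59), 3250), 4) = Pow(Rational(3250, 59), 4) = Rational(111566406250000, 12117361)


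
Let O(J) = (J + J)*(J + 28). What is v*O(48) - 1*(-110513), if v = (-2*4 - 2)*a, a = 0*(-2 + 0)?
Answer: 110513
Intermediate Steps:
a = 0 (a = 0*(-2) = 0)
O(J) = 2*J*(28 + J) (O(J) = (2*J)*(28 + J) = 2*J*(28 + J))
v = 0 (v = (-2*4 - 2)*0 = (-8 - 2)*0 = -10*0 = 0)
v*O(48) - 1*(-110513) = 0*(2*48*(28 + 48)) - 1*(-110513) = 0*(2*48*76) + 110513 = 0*7296 + 110513 = 0 + 110513 = 110513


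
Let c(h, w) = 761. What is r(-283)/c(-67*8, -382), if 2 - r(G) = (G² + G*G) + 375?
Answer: -160551/761 ≈ -210.97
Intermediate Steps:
r(G) = -373 - 2*G² (r(G) = 2 - ((G² + G*G) + 375) = 2 - ((G² + G²) + 375) = 2 - (2*G² + 375) = 2 - (375 + 2*G²) = 2 + (-375 - 2*G²) = -373 - 2*G²)
r(-283)/c(-67*8, -382) = (-373 - 2*(-283)²)/761 = (-373 - 2*80089)*(1/761) = (-373 - 160178)*(1/761) = -160551*1/761 = -160551/761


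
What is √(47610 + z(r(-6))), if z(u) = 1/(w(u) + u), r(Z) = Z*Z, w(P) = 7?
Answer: 19*√243853/43 ≈ 218.20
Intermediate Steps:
r(Z) = Z²
z(u) = 1/(7 + u)
√(47610 + z(r(-6))) = √(47610 + 1/(7 + (-6)²)) = √(47610 + 1/(7 + 36)) = √(47610 + 1/43) = √(2047231/43) = 19*√243853/43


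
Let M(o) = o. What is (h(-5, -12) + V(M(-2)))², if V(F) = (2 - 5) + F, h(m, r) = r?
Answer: 289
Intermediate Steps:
V(F) = -3 + F
(h(-5, -12) + V(M(-2)))² = (-12 + (-3 - 2))² = (-12 - 5)² = (-17)² = 289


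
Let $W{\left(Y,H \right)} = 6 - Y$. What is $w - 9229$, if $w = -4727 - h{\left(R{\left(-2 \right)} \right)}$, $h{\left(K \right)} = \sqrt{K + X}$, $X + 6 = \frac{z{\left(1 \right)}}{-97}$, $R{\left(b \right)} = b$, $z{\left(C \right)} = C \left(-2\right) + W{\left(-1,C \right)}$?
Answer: $-13956 - \frac{i \sqrt{75757}}{97} \approx -13956.0 - 2.8375 i$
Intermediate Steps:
$z{\left(C \right)} = 7 - 2 C$ ($z{\left(C \right)} = C \left(-2\right) + \left(6 - -1\right) = - 2 C + \left(6 + 1\right) = - 2 C + 7 = 7 - 2 C$)
$X = - \frac{587}{97}$ ($X = -6 + \frac{7 - 2}{-97} = -6 + \left(7 - 2\right) \left(- \frac{1}{97}\right) = -6 + 5 \left(- \frac{1}{97}\right) = -6 - \frac{5}{97} = - \frac{587}{97} \approx -6.0515$)
$h{\left(K \right)} = \sqrt{- \frac{587}{97} + K}$ ($h{\left(K \right)} = \sqrt{K - \frac{587}{97}} = \sqrt{- \frac{587}{97} + K}$)
$w = -4727 - \frac{i \sqrt{75757}}{97}$ ($w = -4727 - \frac{\sqrt{-56939 + 9409 \left(-2\right)}}{97} = -4727 - \frac{\sqrt{-56939 - 18818}}{97} = -4727 - \frac{\sqrt{-75757}}{97} = -4727 - \frac{i \sqrt{75757}}{97} \approx -4727.0 - 2.8375 i$)
$w - 9229 = \left(-4727 - \frac{i \sqrt{75757}}{97}\right) - 9229 = -13956 - \frac{i \sqrt{75757}}{97}$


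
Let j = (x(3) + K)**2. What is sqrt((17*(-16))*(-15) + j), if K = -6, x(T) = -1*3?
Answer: sqrt(4161) ≈ 64.506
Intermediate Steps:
x(T) = -3
j = 81 (j = (-3 - 6)**2 = (-9)**2 = 81)
sqrt((17*(-16))*(-15) + j) = sqrt((17*(-16))*(-15) + 81) = sqrt(-272*(-15) + 81) = sqrt(4080 + 81) = sqrt(4161)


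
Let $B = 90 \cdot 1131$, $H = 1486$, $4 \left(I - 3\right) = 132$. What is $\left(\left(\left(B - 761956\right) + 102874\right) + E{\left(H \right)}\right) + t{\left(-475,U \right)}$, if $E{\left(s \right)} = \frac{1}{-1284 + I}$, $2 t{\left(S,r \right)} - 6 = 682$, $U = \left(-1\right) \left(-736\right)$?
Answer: $- \frac{695071105}{1248} \approx -5.5695 \cdot 10^{5}$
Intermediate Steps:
$I = 36$ ($I = 3 + \frac{1}{4} \cdot 132 = 3 + 33 = 36$)
$B = 101790$
$U = 736$
$t{\left(S,r \right)} = 344$ ($t{\left(S,r \right)} = 3 + \frac{1}{2} \cdot 682 = 3 + 341 = 344$)
$E{\left(s \right)} = - \frac{1}{1248}$ ($E{\left(s \right)} = \frac{1}{-1284 + 36} = \frac{1}{-1248} = - \frac{1}{1248}$)
$\left(\left(\left(B - 761956\right) + 102874\right) + E{\left(H \right)}\right) + t{\left(-475,U \right)} = \left(\left(\left(101790 - 761956\right) + 102874\right) - \frac{1}{1248}\right) + 344 = \left(\left(-660166 + 102874\right) - \frac{1}{1248}\right) + 344 = \left(-557292 - \frac{1}{1248}\right) + 344 = - \frac{695500417}{1248} + 344 = - \frac{695071105}{1248}$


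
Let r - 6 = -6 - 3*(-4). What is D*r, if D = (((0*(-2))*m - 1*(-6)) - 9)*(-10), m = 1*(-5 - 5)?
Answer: 360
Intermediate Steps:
m = -10 (m = 1*(-10) = -10)
r = 12 (r = 6 + (-6 - 3*(-4)) = 6 + (-6 + 12) = 6 + 6 = 12)
D = 30 (D = (((0*(-2))*(-10) - 1*(-6)) - 9)*(-10) = ((0*(-10) + 6) - 9)*(-10) = ((0 + 6) - 9)*(-10) = (6 - 9)*(-10) = -3*(-10) = 30)
D*r = 30*12 = 360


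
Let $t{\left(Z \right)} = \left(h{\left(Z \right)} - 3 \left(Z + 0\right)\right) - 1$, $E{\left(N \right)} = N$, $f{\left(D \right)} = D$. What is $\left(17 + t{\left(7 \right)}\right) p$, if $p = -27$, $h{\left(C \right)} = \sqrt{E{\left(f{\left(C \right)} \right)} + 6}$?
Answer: $135 - 27 \sqrt{13} \approx 37.65$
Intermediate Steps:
$h{\left(C \right)} = \sqrt{6 + C}$ ($h{\left(C \right)} = \sqrt{C + 6} = \sqrt{6 + C}$)
$t{\left(Z \right)} = -1 + \sqrt{6 + Z} - 3 Z$ ($t{\left(Z \right)} = \left(\sqrt{6 + Z} - 3 \left(Z + 0\right)\right) - 1 = \left(\sqrt{6 + Z} - 3 Z\right) - 1 = -1 + \sqrt{6 + Z} - 3 Z$)
$\left(17 + t{\left(7 \right)}\right) p = \left(17 - \left(22 - \sqrt{6 + 7}\right)\right) \left(-27\right) = \left(17 - \left(22 - \sqrt{13}\right)\right) \left(-27\right) = \left(-5 + \sqrt{13}\right) \left(-27\right) = 135 - 27 \sqrt{13}$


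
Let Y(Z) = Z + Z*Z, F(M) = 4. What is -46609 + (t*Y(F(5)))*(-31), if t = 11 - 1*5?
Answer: -50329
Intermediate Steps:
Y(Z) = Z + Z**2
t = 6 (t = 11 - 5 = 6)
-46609 + (t*Y(F(5)))*(-31) = -46609 + (6*(4*(1 + 4)))*(-31) = -46609 + (6*(4*5))*(-31) = -46609 + (6*20)*(-31) = -46609 + 120*(-31) = -46609 - 3720 = -50329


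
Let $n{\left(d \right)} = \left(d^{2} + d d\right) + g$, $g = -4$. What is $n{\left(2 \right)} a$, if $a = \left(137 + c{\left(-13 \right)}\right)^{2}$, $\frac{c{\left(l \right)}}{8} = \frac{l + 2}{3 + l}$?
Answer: $\frac{2125764}{25} \approx 85031.0$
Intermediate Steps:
$c{\left(l \right)} = \frac{8 \left(2 + l\right)}{3 + l}$ ($c{\left(l \right)} = 8 \frac{l + 2}{3 + l} = 8 \frac{2 + l}{3 + l} = \frac{8 \left(2 + l\right)}{3 + l}$)
$a = \frac{531441}{25}$ ($a = \left(137 + \frac{8 \left(2 - 13\right)}{3 - 13}\right)^{2} = \left(137 + 8 \frac{1}{-10} \left(-11\right)\right)^{2} = \left(137 + 8 \left(- \frac{1}{10}\right) \left(-11\right)\right)^{2} = \left(137 + \frac{44}{5}\right)^{2} = \left(\frac{729}{5}\right)^{2} = \frac{531441}{25} \approx 21258.0$)
$n{\left(d \right)} = -4 + 2 d^{2}$ ($n{\left(d \right)} = \left(d^{2} + d d\right) - 4 = \left(d^{2} + d^{2}\right) - 4 = 2 d^{2} - 4 = -4 + 2 d^{2}$)
$n{\left(2 \right)} a = \left(-4 + 2 \cdot 2^{2}\right) \frac{531441}{25} = \left(-4 + 2 \cdot 4\right) \frac{531441}{25} = \left(-4 + 8\right) \frac{531441}{25} = 4 \cdot \frac{531441}{25} = \frac{2125764}{25}$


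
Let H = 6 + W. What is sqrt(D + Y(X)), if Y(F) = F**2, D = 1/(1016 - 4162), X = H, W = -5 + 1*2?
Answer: sqrt(736138)/286 ≈ 2.9999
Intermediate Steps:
W = -3 (W = -5 + 2 = -3)
H = 3 (H = 6 - 3 = 3)
X = 3
D = -1/3146 (D = 1/(-3146) = -1/3146 ≈ -0.00031786)
sqrt(D + Y(X)) = sqrt(-1/3146 + 3**2) = sqrt(-1/3146 + 9) = sqrt(28313/3146) = sqrt(736138)/286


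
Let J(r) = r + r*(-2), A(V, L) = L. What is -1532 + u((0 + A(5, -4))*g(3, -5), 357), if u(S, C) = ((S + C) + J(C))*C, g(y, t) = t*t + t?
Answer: -30092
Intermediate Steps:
J(r) = -r (J(r) = r - 2*r = -r)
g(y, t) = t + t**2 (g(y, t) = t**2 + t = t + t**2)
u(S, C) = C*S (u(S, C) = ((S + C) - C)*C = ((C + S) - C)*C = S*C = C*S)
-1532 + u((0 + A(5, -4))*g(3, -5), 357) = -1532 + 357*((0 - 4)*(-5*(1 - 5))) = -1532 + 357*(-(-20)*(-4)) = -1532 + 357*(-4*20) = -1532 + 357*(-80) = -1532 - 28560 = -30092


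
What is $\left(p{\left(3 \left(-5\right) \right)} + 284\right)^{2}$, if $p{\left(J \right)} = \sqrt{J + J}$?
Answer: $\left(284 + i \sqrt{30}\right)^{2} \approx 80626.0 + 3111.1 i$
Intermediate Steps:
$p{\left(J \right)} = \sqrt{2} \sqrt{J}$ ($p{\left(J \right)} = \sqrt{2 J} = \sqrt{2} \sqrt{J}$)
$\left(p{\left(3 \left(-5\right) \right)} + 284\right)^{2} = \left(\sqrt{2} \sqrt{3 \left(-5\right)} + 284\right)^{2} = \left(\sqrt{2} \sqrt{-15} + 284\right)^{2} = \left(\sqrt{2} i \sqrt{15} + 284\right)^{2} = \left(i \sqrt{30} + 284\right)^{2} = \left(284 + i \sqrt{30}\right)^{2}$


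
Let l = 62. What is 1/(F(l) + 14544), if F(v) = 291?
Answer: 1/14835 ≈ 6.7408e-5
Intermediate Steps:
1/(F(l) + 14544) = 1/(291 + 14544) = 1/14835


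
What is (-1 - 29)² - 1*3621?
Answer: -2721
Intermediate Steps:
(-1 - 29)² - 1*3621 = (-30)² - 3621 = 900 - 3621 = -2721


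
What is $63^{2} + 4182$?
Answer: $8151$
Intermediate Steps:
$63^{2} + 4182 = 3969 + 4182 = 8151$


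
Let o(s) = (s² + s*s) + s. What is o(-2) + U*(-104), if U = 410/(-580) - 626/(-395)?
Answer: -977146/11455 ≈ -85.303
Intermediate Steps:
o(s) = s + 2*s² (o(s) = (s² + s²) + s = 2*s² + s = s + 2*s²)
U = 20113/22910 (U = 410*(-1/580) - 626*(-1/395) = -41/58 + 626/395 = 20113/22910 ≈ 0.87791)
o(-2) + U*(-104) = -2*(1 + 2*(-2)) + (20113/22910)*(-104) = -2*(1 - 4) - 1045876/11455 = -2*(-3) - 1045876/11455 = 6 - 1045876/11455 = -977146/11455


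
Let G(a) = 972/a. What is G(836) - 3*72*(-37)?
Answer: 1670571/209 ≈ 7993.2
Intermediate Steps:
G(836) - 3*72*(-37) = 972/836 - 3*72*(-37) = 972*(1/836) - 216*(-37) = 243/209 + 7992 = 1670571/209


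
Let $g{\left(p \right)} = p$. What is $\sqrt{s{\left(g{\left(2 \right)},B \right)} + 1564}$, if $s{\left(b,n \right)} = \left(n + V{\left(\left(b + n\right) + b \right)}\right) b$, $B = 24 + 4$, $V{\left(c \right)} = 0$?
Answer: $18 \sqrt{5} \approx 40.249$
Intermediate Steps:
$B = 28$
$s{\left(b,n \right)} = b n$ ($s{\left(b,n \right)} = \left(n + 0\right) b = n b = b n$)
$\sqrt{s{\left(g{\left(2 \right)},B \right)} + 1564} = \sqrt{2 \cdot 28 + 1564} = \sqrt{56 + 1564} = \sqrt{1620} = 18 \sqrt{5}$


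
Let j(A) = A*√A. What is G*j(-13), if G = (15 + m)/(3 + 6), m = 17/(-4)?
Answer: -559*I*√13/36 ≈ -55.986*I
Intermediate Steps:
m = -17/4 (m = 17*(-¼) = -17/4 ≈ -4.2500)
j(A) = A^(3/2)
G = 43/36 (G = (15 - 17/4)/(3 + 6) = (43/4)/9 = (43/4)*(⅑) = 43/36 ≈ 1.1944)
G*j(-13) = 43*(-13)^(3/2)/36 = 43*(-13*I*√13)/36 = -559*I*√13/36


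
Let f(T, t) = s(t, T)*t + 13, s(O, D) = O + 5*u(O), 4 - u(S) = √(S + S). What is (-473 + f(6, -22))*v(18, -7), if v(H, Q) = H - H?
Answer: 0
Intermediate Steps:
v(H, Q) = 0
u(S) = 4 - √2*√S (u(S) = 4 - √(S + S) = 4 - √(2*S) = 4 - √2*√S)
s(O, D) = 20 + O - 5*√2*√O (s(O, D) = O + 5*(4 - √2*√O) = O + (20 - 5*√2*√O) = 20 + O - 5*√2*√O)
f(T, t) = 13 + t*(20 + t - 5*√2*√t) (f(T, t) = (20 + t - 5*√2*√t)*t + 13 = t*(20 + t - 5*√2*√t) + 13 = 13 + t*(20 + t - 5*√2*√t))
(-473 + f(6, -22))*v(18, -7) = (-473 + (13 - 22*(20 - 22 - 5*√2*√(-22))))*0 = (-473 + (13 - 22*(20 - 22 - 5*√2*I*√22)))*0 = (-473 + (13 - 22*(20 - 22 - 10*I*√11)))*0 = (-473 + (13 - 22*(-2 - 10*I*√11)))*0 = (-473 + (13 + (44 + 220*I*√11)))*0 = (-473 + (57 + 220*I*√11))*0 = (-416 + 220*I*√11)*0 = 0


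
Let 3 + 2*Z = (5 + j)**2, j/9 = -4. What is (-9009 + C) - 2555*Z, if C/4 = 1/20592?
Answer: -6346732391/5148 ≈ -1.2329e+6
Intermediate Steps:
j = -36 (j = 9*(-4) = -36)
Z = 479 (Z = -3/2 + (5 - 36)**2/2 = -3/2 + (1/2)*(-31)**2 = -3/2 + (1/2)*961 = -3/2 + 961/2 = 479)
C = 1/5148 (C = 4/20592 = 4*(1/20592) = 1/5148 ≈ 0.00019425)
(-9009 + C) - 2555*Z = (-9009 + 1/5148) - 2555*479 = -46378331/5148 - 1223845 = -6346732391/5148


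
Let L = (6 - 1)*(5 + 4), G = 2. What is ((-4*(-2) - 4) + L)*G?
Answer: 98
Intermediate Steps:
L = 45 (L = 5*9 = 45)
((-4*(-2) - 4) + L)*G = ((-4*(-2) - 4) + 45)*2 = ((8 - 4) + 45)*2 = (4 + 45)*2 = 49*2 = 98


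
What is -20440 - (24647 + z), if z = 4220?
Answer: -49307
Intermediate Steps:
-20440 - (24647 + z) = -20440 - (24647 + 4220) = -20440 - 1*28867 = -20440 - 28867 = -49307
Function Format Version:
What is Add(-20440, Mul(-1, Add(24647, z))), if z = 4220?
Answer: -49307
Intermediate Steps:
Add(-20440, Mul(-1, Add(24647, z))) = Add(-20440, Mul(-1, Add(24647, 4220))) = Add(-20440, Mul(-1, 28867)) = Add(-20440, -28867) = -49307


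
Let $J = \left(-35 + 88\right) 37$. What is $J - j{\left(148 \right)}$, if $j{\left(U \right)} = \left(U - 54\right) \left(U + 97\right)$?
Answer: $-21069$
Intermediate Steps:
$j{\left(U \right)} = \left(-54 + U\right) \left(97 + U\right)$
$J = 1961$ ($J = 53 \cdot 37 = 1961$)
$J - j{\left(148 \right)} = 1961 - \left(-5238 + 148^{2} + 43 \cdot 148\right) = 1961 - \left(-5238 + 21904 + 6364\right) = 1961 - 23030 = -21069$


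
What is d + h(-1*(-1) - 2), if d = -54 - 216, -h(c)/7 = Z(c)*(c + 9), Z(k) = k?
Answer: -214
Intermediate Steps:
h(c) = -7*c*(9 + c) (h(c) = -7*c*(c + 9) = -7*c*(9 + c))
d = -270
d + h(-1*(-1) - 2) = -270 - 7*(-1*(-1) - 2)*(9 + (-1*(-1) - 2)) = -270 - 7*(1 - 2)*(9 + (1 - 2)) = -270 - 7*(-1)*(9 - 1) = -270 - 7*(-1)*8 = -270 + 56 = -214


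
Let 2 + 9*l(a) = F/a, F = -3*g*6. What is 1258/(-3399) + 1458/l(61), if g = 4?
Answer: -1360473205/329703 ≈ -4126.4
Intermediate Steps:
F = -72 (F = -3*4*6 = -12*6 = -72)
l(a) = -2/9 - 8/a (l(a) = -2/9 + (-72/a)/9 = -2/9 - 8/a)
1258/(-3399) + 1458/l(61) = 1258/(-3399) + 1458/(-2/9 - 8/61) = 1258*(-1/3399) + 1458/(-2/9 - 8*1/61) = -1258/3399 + 1458/(-2/9 - 8/61) = -1258/3399 + 1458/(-194/549) = -1258/3399 + 1458*(-549/194) = -1258/3399 - 400221/97 = -1360473205/329703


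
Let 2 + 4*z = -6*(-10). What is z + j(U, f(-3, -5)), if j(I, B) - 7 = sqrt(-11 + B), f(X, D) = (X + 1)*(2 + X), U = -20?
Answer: 43/2 + 3*I ≈ 21.5 + 3.0*I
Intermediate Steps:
f(X, D) = (1 + X)*(2 + X)
j(I, B) = 7 + sqrt(-11 + B)
z = 29/2 (z = -1/2 + (-6*(-10))/4 = -1/2 + (1/4)*60 = -1/2 + 15 = 29/2 ≈ 14.500)
z + j(U, f(-3, -5)) = 29/2 + (7 + sqrt(-11 + (2 + (-3)**2 + 3*(-3)))) = 29/2 + (7 + sqrt(-11 + (2 + 9 - 9))) = 29/2 + (7 + sqrt(-11 + 2)) = 29/2 + (7 + sqrt(-9)) = 29/2 + (7 + 3*I) = 43/2 + 3*I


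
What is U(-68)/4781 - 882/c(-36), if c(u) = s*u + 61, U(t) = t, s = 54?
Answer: 584114/1286089 ≈ 0.45418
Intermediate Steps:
c(u) = 61 + 54*u (c(u) = 54*u + 61 = 61 + 54*u)
U(-68)/4781 - 882/c(-36) = -68/4781 - 882/(61 + 54*(-36)) = -68*1/4781 - 882/(61 - 1944) = -68/4781 - 882/(-1883) = -68/4781 - 882*(-1/1883) = -68/4781 + 126/269 = 584114/1286089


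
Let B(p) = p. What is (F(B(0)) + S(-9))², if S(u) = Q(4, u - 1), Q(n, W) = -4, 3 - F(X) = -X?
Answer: 1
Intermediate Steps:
F(X) = 3 + X (F(X) = 3 - (-1)*X = 3 + X)
S(u) = -4
(F(B(0)) + S(-9))² = ((3 + 0) - 4)² = (3 - 4)² = (-1)² = 1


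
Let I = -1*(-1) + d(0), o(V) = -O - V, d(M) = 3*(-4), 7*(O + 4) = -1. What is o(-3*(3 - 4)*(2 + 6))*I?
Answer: 1529/7 ≈ 218.43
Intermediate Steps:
O = -29/7 (O = -4 + (⅐)*(-1) = -4 - ⅐ = -29/7 ≈ -4.1429)
d(M) = -12
o(V) = 29/7 - V (o(V) = -1*(-29/7) - V = 29/7 - V)
I = -11 (I = -1*(-1) - 12 = 1 - 12 = -11)
o(-3*(3 - 4)*(2 + 6))*I = (29/7 - (-3)*(3 - 4)*(2 + 6))*(-11) = (29/7 - (-3)*(-1*8))*(-11) = (29/7 - (-3)*(-8))*(-11) = (29/7 - 1*24)*(-11) = (29/7 - 24)*(-11) = -139/7*(-11) = 1529/7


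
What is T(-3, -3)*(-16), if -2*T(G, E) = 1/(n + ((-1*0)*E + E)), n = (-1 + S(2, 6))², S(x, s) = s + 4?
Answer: 4/39 ≈ 0.10256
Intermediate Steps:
S(x, s) = 4 + s
n = 81 (n = (-1 + (4 + 6))² = (-1 + 10)² = 9² = 81)
T(G, E) = -1/(2*(81 + E)) (T(G, E) = -1/(2*(81 + ((-1*0)*E + E))) = -1/(2*(81 + (0*E + E))) = -1/(2*(81 + (0 + E))) = -1/(2*(81 + E)))
T(-3, -3)*(-16) = -1/(162 + 2*(-3))*(-16) = -1/(162 - 6)*(-16) = -1/156*(-16) = 4/39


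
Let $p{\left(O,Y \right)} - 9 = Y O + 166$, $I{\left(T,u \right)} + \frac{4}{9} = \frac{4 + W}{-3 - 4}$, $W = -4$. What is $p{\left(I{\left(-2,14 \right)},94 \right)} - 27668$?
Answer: $- \frac{247813}{9} \approx -27535.0$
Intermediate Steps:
$I{\left(T,u \right)} = - \frac{4}{9}$ ($I{\left(T,u \right)} = - \frac{4}{9} + \frac{4 - 4}{-3 - 4} = - \frac{4}{9} + \frac{0}{-7} = - \frac{4}{9} + 0 \left(- \frac{1}{7}\right) = - \frac{4}{9} + 0 = - \frac{4}{9}$)
$p{\left(O,Y \right)} = 175 + O Y$ ($p{\left(O,Y \right)} = 9 + \left(Y O + 166\right) = 9 + \left(O Y + 166\right) = 9 + \left(166 + O Y\right) = 175 + O Y$)
$p{\left(I{\left(-2,14 \right)},94 \right)} - 27668 = \left(175 - \frac{376}{9}\right) - 27668 = \frac{1199}{9} - 27668 = - \frac{247813}{9}$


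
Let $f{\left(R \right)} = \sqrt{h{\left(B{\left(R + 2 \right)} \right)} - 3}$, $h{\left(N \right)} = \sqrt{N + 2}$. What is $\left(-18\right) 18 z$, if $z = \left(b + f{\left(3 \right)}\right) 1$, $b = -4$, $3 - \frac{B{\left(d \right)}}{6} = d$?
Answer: $1296 - 324 \sqrt{-3 + i \sqrt{10}} \approx 1028.9 - 621.49 i$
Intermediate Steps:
$B{\left(d \right)} = 18 - 6 d$
$h{\left(N \right)} = \sqrt{2 + N}$
$f{\left(R \right)} = \sqrt{-3 + \sqrt{8 - 6 R}}$ ($f{\left(R \right)} = \sqrt{\sqrt{2 - \left(-18 + 6 \left(R + 2\right)\right)} - 3} = \sqrt{\sqrt{2 - \left(-18 + 6 \left(2 + R\right)\right)} - 3} = \sqrt{\sqrt{2 + \left(18 - \left(12 + 6 R\right)\right)} - 3} = \sqrt{\sqrt{2 - \left(-6 + 6 R\right)} - 3} = \sqrt{\sqrt{8 - 6 R} - 3} = \sqrt{-3 + \sqrt{8 - 6 R}}$)
$z = -4 + \sqrt{-3 + i \sqrt{10}}$ ($z = \left(-4 + \sqrt{-3 + \sqrt{2} \sqrt{4 - 9}}\right) 1 = \left(-4 + \sqrt{-3 + \sqrt{2} \sqrt{-5}}\right) 1 = \left(-4 + \sqrt{-3 + \sqrt{2} i \sqrt{5}}\right) 1 = \left(-4 + \sqrt{-3 + i \sqrt{10}}\right) 1 = -4 + \sqrt{-3 + i \sqrt{10}} \approx -3.1757 + 1.9182 i$)
$\left(-18\right) 18 z = \left(-18\right) 18 \left(-4 + \sqrt{-3 + i \sqrt{10}}\right) = - 324 \left(-4 + \sqrt{-3 + i \sqrt{10}}\right) = 1296 - 324 \sqrt{-3 + i \sqrt{10}}$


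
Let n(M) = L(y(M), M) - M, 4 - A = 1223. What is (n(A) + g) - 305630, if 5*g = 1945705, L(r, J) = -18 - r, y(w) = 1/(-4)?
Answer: 338849/4 ≈ 84712.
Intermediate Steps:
y(w) = -1/4
A = -1219 (A = 4 - 1*1223 = 4 - 1223 = -1219)
n(M) = -71/4 - M (n(M) = (-18 - 1*(-1/4)) - M = (-18 + 1/4) - M = -71/4 - M)
g = 389141 (g = (1/5)*1945705 = 389141)
(n(A) + g) - 305630 = ((-71/4 - 1*(-1219)) + 389141) - 305630 = ((-71/4 + 1219) + 389141) - 305630 = (4805/4 + 389141) - 305630 = 1561369/4 - 305630 = 338849/4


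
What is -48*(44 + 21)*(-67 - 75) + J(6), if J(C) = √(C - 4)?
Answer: 443040 + √2 ≈ 4.4304e+5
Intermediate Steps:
J(C) = √(-4 + C)
-48*(44 + 21)*(-67 - 75) + J(6) = -48*(44 + 21)*(-67 - 75) + √(-4 + 6) = -3120*(-142) + √2 = -48*(-9230) + √2 = 443040 + √2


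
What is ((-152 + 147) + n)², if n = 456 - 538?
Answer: 7569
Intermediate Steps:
n = -82
((-152 + 147) + n)² = ((-152 + 147) - 82)² = (-5 - 82)² = (-87)² = 7569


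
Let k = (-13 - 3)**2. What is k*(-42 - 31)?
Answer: -18688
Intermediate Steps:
k = 256 (k = (-16)**2 = 256)
k*(-42 - 31) = 256*(-42 - 31) = 256*(-73) = -18688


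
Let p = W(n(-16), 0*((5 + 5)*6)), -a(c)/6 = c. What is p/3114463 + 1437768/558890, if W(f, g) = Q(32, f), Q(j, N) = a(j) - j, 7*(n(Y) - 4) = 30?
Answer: 2238875023612/870321113035 ≈ 2.5725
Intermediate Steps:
a(c) = -6*c
n(Y) = 58/7 (n(Y) = 4 + (⅐)*30 = 4 + 30/7 = 58/7)
Q(j, N) = -7*j (Q(j, N) = -6*j - j = -7*j)
W(f, g) = -224 (W(f, g) = -7*32 = -224)
p = -224
p/3114463 + 1437768/558890 = -224/3114463 + 1437768/558890 = -224*1/3114463 + 1437768*(1/558890) = -224/3114463 + 718884/279445 = 2238875023612/870321113035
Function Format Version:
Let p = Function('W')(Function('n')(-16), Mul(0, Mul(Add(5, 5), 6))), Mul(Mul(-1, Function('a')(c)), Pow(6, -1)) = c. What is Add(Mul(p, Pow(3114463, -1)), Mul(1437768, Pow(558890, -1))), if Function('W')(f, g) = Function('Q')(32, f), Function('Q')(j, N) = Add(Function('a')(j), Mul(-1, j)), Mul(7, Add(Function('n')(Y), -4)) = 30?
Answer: Rational(2238875023612, 870321113035) ≈ 2.5725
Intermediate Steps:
Function('a')(c) = Mul(-6, c)
Function('n')(Y) = Rational(58, 7) (Function('n')(Y) = Add(4, Mul(Rational(1, 7), 30)) = Add(4, Rational(30, 7)) = Rational(58, 7))
Function('Q')(j, N) = Mul(-7, j) (Function('Q')(j, N) = Add(Mul(-6, j), Mul(-1, j)) = Mul(-7, j))
Function('W')(f, g) = -224 (Function('W')(f, g) = Mul(-7, 32) = -224)
p = -224
Add(Mul(p, Pow(3114463, -1)), Mul(1437768, Pow(558890, -1))) = Add(Mul(-224, Pow(3114463, -1)), Mul(1437768, Pow(558890, -1))) = Add(Mul(-224, Rational(1, 3114463)), Mul(1437768, Rational(1, 558890))) = Add(Rational(-224, 3114463), Rational(718884, 279445)) = Rational(2238875023612, 870321113035)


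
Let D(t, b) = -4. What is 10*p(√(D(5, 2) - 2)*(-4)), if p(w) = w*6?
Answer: -240*I*√6 ≈ -587.88*I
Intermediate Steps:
p(w) = 6*w
10*p(√(D(5, 2) - 2)*(-4)) = 10*(6*(√(-4 - 2)*(-4))) = 10*(6*(√(-6)*(-4))) = 10*(6*((I*√6)*(-4))) = 10*(6*(-4*I*√6)) = 10*(-24*I*√6) = -240*I*√6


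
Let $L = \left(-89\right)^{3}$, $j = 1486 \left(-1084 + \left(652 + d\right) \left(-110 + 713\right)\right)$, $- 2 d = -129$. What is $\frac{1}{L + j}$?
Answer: $\frac{1}{639709764} \approx 1.5632 \cdot 10^{-9}$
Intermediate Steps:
$d = \frac{129}{2}$ ($d = \left(- \frac{1}{2}\right) \left(-129\right) = \frac{129}{2} \approx 64.5$)
$j = 640414733$ ($j = 1486 \left(-1084 + \left(652 + \frac{129}{2}\right) \left(-110 + 713\right)\right) = 1486 \left(-1084 + \frac{1433}{2} \cdot 603\right) = 1486 \left(-1084 + \frac{864099}{2}\right) = 1486 \cdot \frac{861931}{2} = 640414733$)
$L = -704969$
$\frac{1}{L + j} = \frac{1}{-704969 + 640414733} = \frac{1}{639709764}$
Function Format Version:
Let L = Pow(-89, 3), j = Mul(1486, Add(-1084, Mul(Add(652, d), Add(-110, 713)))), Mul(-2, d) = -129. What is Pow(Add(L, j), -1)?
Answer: Rational(1, 639709764) ≈ 1.5632e-9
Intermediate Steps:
d = Rational(129, 2) (d = Mul(Rational(-1, 2), -129) = Rational(129, 2) ≈ 64.500)
j = 640414733 (j = Mul(1486, Add(-1084, Mul(Add(652, Rational(129, 2)), Add(-110, 713)))) = Mul(1486, Add(-1084, Mul(Rational(1433, 2), 603))) = Mul(1486, Add(-1084, Rational(864099, 2))) = Mul(1486, Rational(861931, 2)) = 640414733)
L = -704969
Pow(Add(L, j), -1) = Pow(Add(-704969, 640414733), -1) = Pow(639709764, -1) = Rational(1, 639709764)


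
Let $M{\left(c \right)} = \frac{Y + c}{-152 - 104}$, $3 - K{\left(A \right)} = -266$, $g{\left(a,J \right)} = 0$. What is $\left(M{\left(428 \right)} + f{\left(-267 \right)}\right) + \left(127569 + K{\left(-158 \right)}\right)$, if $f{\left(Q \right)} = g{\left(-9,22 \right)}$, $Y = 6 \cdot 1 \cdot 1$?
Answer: $\frac{16363047}{128} \approx 1.2784 \cdot 10^{5}$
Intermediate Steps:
$Y = 6$ ($Y = 6 \cdot 1 = 6$)
$f{\left(Q \right)} = 0$
$K{\left(A \right)} = 269$ ($K{\left(A \right)} = 3 - -266 = 3 + 266 = 269$)
$M{\left(c \right)} = - \frac{3}{128} - \frac{c}{256}$ ($M{\left(c \right)} = \frac{6 + c}{-152 - 104} = \frac{6 + c}{-256} = \left(6 + c\right) \left(- \frac{1}{256}\right) = - \frac{3}{128} - \frac{c}{256}$)
$\left(M{\left(428 \right)} + f{\left(-267 \right)}\right) + \left(127569 + K{\left(-158 \right)}\right) = \left(\left(- \frac{3}{128} - \frac{107}{64}\right) + 0\right) + \left(127569 + 269\right) = \left(\left(- \frac{3}{128} - \frac{107}{64}\right) + 0\right) + 127838 = \left(- \frac{217}{128} + 0\right) + 127838 = - \frac{217}{128} + 127838 = \frac{16363047}{128}$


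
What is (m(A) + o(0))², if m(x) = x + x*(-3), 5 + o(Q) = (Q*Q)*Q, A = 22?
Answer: 2401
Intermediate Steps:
o(Q) = -5 + Q³ (o(Q) = -5 + (Q*Q)*Q = -5 + Q²*Q = -5 + Q³)
m(x) = -2*x (m(x) = x - 3*x = -2*x)
(m(A) + o(0))² = (-2*22 + (-5 + 0³))² = (-44 + (-5 + 0))² = (-44 - 5)² = (-49)² = 2401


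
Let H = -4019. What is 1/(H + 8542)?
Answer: 1/4523 ≈ 0.00022109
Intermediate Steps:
1/(H + 8542) = 1/(-4019 + 8542) = 1/4523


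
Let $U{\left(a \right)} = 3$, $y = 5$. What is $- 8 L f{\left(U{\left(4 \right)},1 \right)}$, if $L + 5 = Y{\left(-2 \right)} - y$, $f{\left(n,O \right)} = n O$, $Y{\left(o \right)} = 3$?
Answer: $168$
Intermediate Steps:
$f{\left(n,O \right)} = O n$
$L = -7$ ($L = -5 + \left(3 - 5\right) = -5 - 2 = -7$)
$- 8 L f{\left(U{\left(4 \right)},1 \right)} = \left(-8\right) \left(-7\right) 1 \cdot 3 = 56 \cdot 3 = 168$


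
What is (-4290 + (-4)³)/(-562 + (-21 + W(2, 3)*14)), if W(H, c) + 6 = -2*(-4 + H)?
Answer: 4354/611 ≈ 7.1260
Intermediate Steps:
W(H, c) = 2 - 2*H (W(H, c) = -6 - 2*(-4 + H) = -6 + (8 - 2*H) = 2 - 2*H)
(-4290 + (-4)³)/(-562 + (-21 + W(2, 3)*14)) = (-4290 + (-4)³)/(-562 + (-21 + (2 - 2*2)*14)) = (-4290 - 64)/(-562 + (-21 + (2 - 4)*14)) = -4354/(-562 + (-21 - 2*14)) = -4354/(-562 + (-21 - 28)) = -4354/(-562 - 49) = -4354/(-611) = -4354*(-1/611) = 4354/611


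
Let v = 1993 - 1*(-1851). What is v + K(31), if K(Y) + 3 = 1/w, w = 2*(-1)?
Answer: 7681/2 ≈ 3840.5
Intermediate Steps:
w = -2
v = 3844 (v = 1993 + 1851 = 3844)
K(Y) = -7/2 (K(Y) = -3 + 1/(-2) = -3 - ½ = -7/2)
v + K(31) = 3844 - 7/2 = 7681/2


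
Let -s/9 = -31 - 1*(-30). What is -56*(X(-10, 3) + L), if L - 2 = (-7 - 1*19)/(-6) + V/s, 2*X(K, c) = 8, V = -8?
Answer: -4760/9 ≈ -528.89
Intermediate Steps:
s = 9 (s = -9*(-31 - 1*(-30)) = -9*(-31 + 30) = -9*(-1) = 9)
X(K, c) = 4 (X(K, c) = (½)*8 = 4)
L = 49/9 (L = 2 + ((-7 - 1*19)/(-6) - 8/9) = 2 + ((-7 - 19)*(-⅙) - 8*⅑) = 2 + (-26*(-⅙) - 8/9) = 2 + (13/3 - 8/9) = 2 + 31/9 = 49/9 ≈ 5.4444)
-56*(X(-10, 3) + L) = -56*(4 + 49/9) = -56*85/9 = -4760/9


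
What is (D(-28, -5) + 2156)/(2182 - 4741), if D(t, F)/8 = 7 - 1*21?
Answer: -2044/2559 ≈ -0.79875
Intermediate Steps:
D(t, F) = -112 (D(t, F) = 8*(7 - 1*21) = 8*(7 - 21) = 8*(-14) = -112)
(D(-28, -5) + 2156)/(2182 - 4741) = (-112 + 2156)/(2182 - 4741) = 2044/(-2559) = 2044*(-1/2559) = -2044/2559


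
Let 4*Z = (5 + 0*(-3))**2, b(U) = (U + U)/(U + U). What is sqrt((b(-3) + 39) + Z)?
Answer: sqrt(185)/2 ≈ 6.8007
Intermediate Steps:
b(U) = 1 (b(U) = (2*U)/((2*U)) = (2*U)*(1/(2*U)) = 1)
Z = 25/4 (Z = (5 + 0*(-3))**2/4 = (5 + 0)**2/4 = (1/4)*5**2 = (1/4)*25 = 25/4 ≈ 6.2500)
sqrt((b(-3) + 39) + Z) = sqrt((1 + 39) + 25/4) = sqrt(40 + 25/4) = sqrt(185/4) = sqrt(185)/2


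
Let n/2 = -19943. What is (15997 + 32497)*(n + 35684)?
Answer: -203771788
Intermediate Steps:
n = -39886 (n = 2*(-19943) = -39886)
(15997 + 32497)*(n + 35684) = (15997 + 32497)*(-39886 + 35684) = 48494*(-4202) = -203771788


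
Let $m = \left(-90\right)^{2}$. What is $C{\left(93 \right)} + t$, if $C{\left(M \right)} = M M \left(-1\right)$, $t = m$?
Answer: $-549$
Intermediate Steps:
$m = 8100$
$t = 8100$
$C{\left(M \right)} = - M^{2}$ ($C{\left(M \right)} = M^{2} \left(-1\right) = - M^{2}$)
$C{\left(93 \right)} + t = - 93^{2} + 8100 = \left(-1\right) 8649 + 8100 = -8649 + 8100 = -549$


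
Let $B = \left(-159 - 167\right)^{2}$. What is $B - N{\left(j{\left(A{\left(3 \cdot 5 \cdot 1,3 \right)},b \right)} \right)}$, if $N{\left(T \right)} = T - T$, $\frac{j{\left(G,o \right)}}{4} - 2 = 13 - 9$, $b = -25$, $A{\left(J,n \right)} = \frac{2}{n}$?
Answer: $106276$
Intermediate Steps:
$j{\left(G,o \right)} = 24$ ($j{\left(G,o \right)} = 8 + 4 \left(13 - 9\right) = 8 + 4 \cdot 4 = 8 + 16 = 24$)
$N{\left(T \right)} = 0$
$B = 106276$ ($B = \left(-326\right)^{2} = 106276$)
$B - N{\left(j{\left(A{\left(3 \cdot 5 \cdot 1,3 \right)},b \right)} \right)} = 106276 - 0 = 106276 + 0 = 106276$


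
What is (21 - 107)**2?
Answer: 7396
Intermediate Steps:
(21 - 107)**2 = (-86)**2 = 7396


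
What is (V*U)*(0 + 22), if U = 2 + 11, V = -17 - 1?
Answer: -5148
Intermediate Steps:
V = -18
U = 13
(V*U)*(0 + 22) = (-18*13)*(0 + 22) = -234*22 = -5148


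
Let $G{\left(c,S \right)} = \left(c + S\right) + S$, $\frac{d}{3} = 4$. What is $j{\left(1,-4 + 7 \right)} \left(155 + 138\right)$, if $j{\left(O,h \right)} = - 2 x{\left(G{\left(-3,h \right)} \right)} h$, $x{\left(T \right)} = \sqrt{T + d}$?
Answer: $- 1758 \sqrt{15} \approx -6808.7$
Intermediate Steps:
$d = 12$ ($d = 3 \cdot 4 = 12$)
$G{\left(c,S \right)} = c + 2 S$ ($G{\left(c,S \right)} = \left(S + c\right) + S = c + 2 S$)
$x{\left(T \right)} = \sqrt{12 + T}$ ($x{\left(T \right)} = \sqrt{T + 12} = \sqrt{12 + T}$)
$j{\left(O,h \right)} = - 2 h \sqrt{9 + 2 h}$ ($j{\left(O,h \right)} = - 2 \sqrt{12 + \left(-3 + 2 h\right)} h = - 2 \sqrt{9 + 2 h} h = - 2 h \sqrt{9 + 2 h}$)
$j{\left(1,-4 + 7 \right)} \left(155 + 138\right) = - 2 \left(-4 + 7\right) \sqrt{9 + 2 \left(-4 + 7\right)} \left(155 + 138\right) = \left(-2\right) 3 \sqrt{9 + 2 \cdot 3} \cdot 293 = \left(-2\right) 3 \sqrt{9 + 6} \cdot 293 = \left(-2\right) 3 \sqrt{15} \cdot 293 = - 6 \sqrt{15} \cdot 293 = - 1758 \sqrt{15}$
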